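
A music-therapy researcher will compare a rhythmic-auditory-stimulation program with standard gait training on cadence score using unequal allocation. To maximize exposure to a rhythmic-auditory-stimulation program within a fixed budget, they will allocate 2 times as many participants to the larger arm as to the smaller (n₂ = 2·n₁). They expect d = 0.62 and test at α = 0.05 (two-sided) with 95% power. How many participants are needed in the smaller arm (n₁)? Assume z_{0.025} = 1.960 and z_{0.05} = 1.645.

n₁ = 51

With allocation ratio k = n₂/n₁ = 2, Var(x̄₁−x̄₂) = σ²(1/n₁ + 1/(k·n₁)) = σ²·(k+1)/(k·n₁).
So n₁ = (1 + 1/k)·((z_{α/2} + z_β)/d)² = 1.500 × (3.605/0.62)².
n₁ = 1.500 × 33.81 = 50.7.
Round up: n₁ = 51, giving n₂ = 2 × 51 = 102.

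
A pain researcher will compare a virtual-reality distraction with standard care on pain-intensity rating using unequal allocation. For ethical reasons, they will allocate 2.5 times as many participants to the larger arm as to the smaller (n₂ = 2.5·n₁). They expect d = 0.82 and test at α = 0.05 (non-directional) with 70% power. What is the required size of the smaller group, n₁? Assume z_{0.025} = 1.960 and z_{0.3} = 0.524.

With allocation ratio k = n₂/n₁ = 2.5, Var(x̄₁−x̄₂) = σ²(1/n₁ + 1/(k·n₁)) = σ²·(k+1)/(k·n₁).
So n₁ = (1 + 1/k)·((z_{α/2} + z_β)/d)² = 1.400 × (2.484/0.82)².
n₁ = 1.400 × 9.18 = 12.8.
Round up: n₁ = 13, giving n₂ = ⌈2.5 × 13⌉ = ⌈32.5⌉ = 33.

n₁ = 13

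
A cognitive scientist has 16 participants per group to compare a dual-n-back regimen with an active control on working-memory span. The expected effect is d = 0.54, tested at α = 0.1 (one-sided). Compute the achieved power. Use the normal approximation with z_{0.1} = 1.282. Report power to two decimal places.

For two equal groups, power = Φ(d·√(n/2) − z_{α}).
d·√(n/2) = 0.54 × √(16/2) = 0.54 × 2.828 = 1.527.
z_β = 1.527 − 1.282 = 0.245.
Power = Φ(0.245) = 0.597.

power ≈ 0.60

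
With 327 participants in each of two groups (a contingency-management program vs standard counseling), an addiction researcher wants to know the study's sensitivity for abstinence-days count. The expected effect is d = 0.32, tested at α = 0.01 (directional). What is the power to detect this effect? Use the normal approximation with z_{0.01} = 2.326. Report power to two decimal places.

power ≈ 0.96

For two equal groups, power = Φ(d·√(n/2) − z_{α}).
d·√(n/2) = 0.32 × √(327/2) = 0.32 × 12.787 = 4.092.
z_β = 4.092 − 2.326 = 1.766.
Power = Φ(1.766) = 0.961.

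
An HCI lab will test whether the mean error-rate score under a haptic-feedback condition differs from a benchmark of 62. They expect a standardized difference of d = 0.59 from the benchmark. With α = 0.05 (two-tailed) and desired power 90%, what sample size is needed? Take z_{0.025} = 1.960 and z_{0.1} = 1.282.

For a one-sample test: n = ((z_{α/2} + z_β) / d)².
z_{α/2} + z_β = 1.960 + 1.282 = 3.242.
n = (3.242 / 0.59)² = 5.495² = 30.19.
Round up.

n = 31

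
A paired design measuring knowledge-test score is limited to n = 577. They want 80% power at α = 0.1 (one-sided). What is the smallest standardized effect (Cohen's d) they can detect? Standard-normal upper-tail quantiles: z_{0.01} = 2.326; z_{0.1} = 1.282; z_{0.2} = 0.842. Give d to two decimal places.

d_min ≈ 0.09

For a single sample (or paired design) of n = 577: d_min = (z_{α} + z_β)/√n.
z-sum = 1.282 + 0.842 = 2.124.
d_min = 2.124 / √577 = 2.124 / 24.021 = 0.088.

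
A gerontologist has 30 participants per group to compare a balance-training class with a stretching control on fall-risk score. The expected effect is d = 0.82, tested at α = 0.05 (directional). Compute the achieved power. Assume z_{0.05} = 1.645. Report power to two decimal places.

power ≈ 0.94

For two equal groups, power = Φ(d·√(n/2) − z_{α}).
d·√(n/2) = 0.82 × √(30/2) = 0.82 × 3.873 = 3.176.
z_β = 3.176 − 1.645 = 1.531.
Power = Φ(1.531) = 0.937.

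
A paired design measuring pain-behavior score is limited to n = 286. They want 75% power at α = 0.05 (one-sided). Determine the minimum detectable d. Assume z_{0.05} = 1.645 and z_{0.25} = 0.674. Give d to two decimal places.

For a single sample (or paired design) of n = 286: d_min = (z_{α} + z_β)/√n.
z-sum = 1.645 + 0.674 = 2.319.
d_min = 2.319 / √286 = 2.319 / 16.912 = 0.137.

d_min ≈ 0.14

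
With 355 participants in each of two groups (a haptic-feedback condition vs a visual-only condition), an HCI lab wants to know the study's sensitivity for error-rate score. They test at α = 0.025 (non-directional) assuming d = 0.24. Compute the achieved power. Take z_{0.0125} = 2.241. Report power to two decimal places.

power ≈ 0.83

For two equal groups, power = Φ(d·√(n/2) − z_{α/2}).
d·√(n/2) = 0.24 × √(355/2) = 0.24 × 13.323 = 3.197.
z_β = 3.197 − 2.241 = 0.956.
Power = Φ(0.956) = 0.831.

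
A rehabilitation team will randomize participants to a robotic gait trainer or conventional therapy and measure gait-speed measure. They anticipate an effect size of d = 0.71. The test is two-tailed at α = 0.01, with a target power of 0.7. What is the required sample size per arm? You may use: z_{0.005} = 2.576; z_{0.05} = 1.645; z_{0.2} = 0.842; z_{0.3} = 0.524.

For two independent groups with equal n: n = 2·((z_{α/2} + z_β) / d)².
z_{α/2} + z_β = 2.576 + 0.524 = 3.100.
n = 2 × (3.100 / 0.71)² = 2 × 4.366² = 2 × 19.06 = 38.1.
Round up to the next whole participant.

n = 39 per group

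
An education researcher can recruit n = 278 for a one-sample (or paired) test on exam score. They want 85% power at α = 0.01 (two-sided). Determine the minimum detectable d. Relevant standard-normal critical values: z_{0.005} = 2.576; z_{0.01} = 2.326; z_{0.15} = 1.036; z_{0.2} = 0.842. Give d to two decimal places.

For a single sample (or paired design) of n = 278: d_min = (z_{α/2} + z_β)/√n.
z-sum = 2.576 + 1.036 = 3.612.
d_min = 3.612 / √278 = 3.612 / 16.673 = 0.217.

d_min ≈ 0.22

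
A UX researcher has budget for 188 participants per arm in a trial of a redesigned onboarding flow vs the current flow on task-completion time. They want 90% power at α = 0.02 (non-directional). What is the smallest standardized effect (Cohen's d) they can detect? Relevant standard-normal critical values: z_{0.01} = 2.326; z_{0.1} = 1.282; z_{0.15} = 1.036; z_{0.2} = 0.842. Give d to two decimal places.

For two independent groups of n = 188 each: d_min = (z_{α/2} + z_β)·√(2/n).
z-sum = 2.326 + 1.282 = 3.608.
d_min = 3.608 × √(2/188) = 3.608 × 0.1031 = 0.372.

d_min ≈ 0.37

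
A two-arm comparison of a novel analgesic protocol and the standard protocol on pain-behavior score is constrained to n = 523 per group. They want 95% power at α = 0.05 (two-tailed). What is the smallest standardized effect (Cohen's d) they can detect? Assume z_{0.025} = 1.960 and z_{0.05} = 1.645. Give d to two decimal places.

d_min ≈ 0.22

For two independent groups of n = 523 each: d_min = (z_{α/2} + z_β)·√(2/n).
z-sum = 1.960 + 1.645 = 3.605.
d_min = 3.605 × √(2/523) = 3.605 × 0.0618 = 0.223.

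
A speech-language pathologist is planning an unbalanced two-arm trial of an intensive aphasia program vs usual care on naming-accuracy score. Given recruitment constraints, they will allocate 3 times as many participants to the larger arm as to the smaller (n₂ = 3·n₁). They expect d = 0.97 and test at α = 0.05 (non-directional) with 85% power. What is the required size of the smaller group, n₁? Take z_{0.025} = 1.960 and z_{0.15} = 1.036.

n₁ = 13

With allocation ratio k = n₂/n₁ = 3, Var(x̄₁−x̄₂) = σ²(1/n₁ + 1/(k·n₁)) = σ²·(k+1)/(k·n₁).
So n₁ = (1 + 1/k)·((z_{α/2} + z_β)/d)² = 1.333 × (2.996/0.97)².
n₁ = 1.333 × 9.54 = 12.7.
Round up: n₁ = 13, giving n₂ = 3 × 13 = 39.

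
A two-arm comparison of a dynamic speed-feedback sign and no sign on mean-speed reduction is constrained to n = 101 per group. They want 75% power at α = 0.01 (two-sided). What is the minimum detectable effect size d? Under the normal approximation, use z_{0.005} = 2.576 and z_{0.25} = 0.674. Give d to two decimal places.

d_min ≈ 0.46

For two independent groups of n = 101 each: d_min = (z_{α/2} + z_β)·√(2/n).
z-sum = 2.576 + 0.674 = 3.250.
d_min = 3.250 × √(2/101) = 3.250 × 0.1407 = 0.457.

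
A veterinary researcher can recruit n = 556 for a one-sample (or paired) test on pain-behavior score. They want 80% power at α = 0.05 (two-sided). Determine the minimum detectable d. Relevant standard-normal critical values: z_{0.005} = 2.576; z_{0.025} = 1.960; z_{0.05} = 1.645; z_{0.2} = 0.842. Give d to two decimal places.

d_min ≈ 0.12

For a single sample (or paired design) of n = 556: d_min = (z_{α/2} + z_β)/√n.
z-sum = 1.960 + 0.842 = 2.802.
d_min = 2.802 / √556 = 2.802 / 23.580 = 0.119.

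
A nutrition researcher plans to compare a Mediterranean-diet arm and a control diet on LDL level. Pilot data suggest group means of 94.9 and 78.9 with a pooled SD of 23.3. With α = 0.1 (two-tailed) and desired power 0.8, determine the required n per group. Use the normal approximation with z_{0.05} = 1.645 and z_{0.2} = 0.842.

Cohen's d = |M₁ − M₂| / SD_pooled = |94.9 − 78.9| / 23.3 = 16.0 / 23.3 = 0.687.
For two independent groups with equal n: n = 2·((z_{α/2} + z_β) / d)².
z_{α/2} + z_β = 1.645 + 0.842 = 2.487.
n = 2 × (2.487 / 0.687)² = 2 × 3.620² = 2 × 13.11 = 26.2.
Round up to the next whole participant.

n = 27 per group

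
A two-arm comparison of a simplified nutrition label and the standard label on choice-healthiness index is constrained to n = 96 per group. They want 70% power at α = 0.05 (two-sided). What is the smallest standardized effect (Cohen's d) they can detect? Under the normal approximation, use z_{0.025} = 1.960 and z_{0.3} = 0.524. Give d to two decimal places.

For two independent groups of n = 96 each: d_min = (z_{α/2} + z_β)·√(2/n).
z-sum = 1.960 + 0.524 = 2.484.
d_min = 2.484 × √(2/96) = 2.484 × 0.1443 = 0.359.

d_min ≈ 0.36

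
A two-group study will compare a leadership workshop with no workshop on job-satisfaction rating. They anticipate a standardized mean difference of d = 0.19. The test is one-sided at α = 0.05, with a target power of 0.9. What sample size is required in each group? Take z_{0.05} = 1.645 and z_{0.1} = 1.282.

n = 475 per group

For two independent groups with equal n: n = 2·((z_{α} + z_β) / d)².
z_{α} + z_β = 1.645 + 1.282 = 2.927.
n = 2 × (2.927 / 0.19)² = 2 × 15.405² = 2 × 237.32 = 474.6.
Round up to the next whole participant.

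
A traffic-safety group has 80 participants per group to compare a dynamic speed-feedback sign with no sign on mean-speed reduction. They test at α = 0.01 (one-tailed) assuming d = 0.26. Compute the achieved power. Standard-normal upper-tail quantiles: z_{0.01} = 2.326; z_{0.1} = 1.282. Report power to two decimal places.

power ≈ 0.25

For two equal groups, power = Φ(d·√(n/2) − z_{α}).
d·√(n/2) = 0.26 × √(80/2) = 0.26 × 6.325 = 1.644.
z_β = 1.644 − 2.326 = -0.682.
Power = Φ(-0.682) = 0.248.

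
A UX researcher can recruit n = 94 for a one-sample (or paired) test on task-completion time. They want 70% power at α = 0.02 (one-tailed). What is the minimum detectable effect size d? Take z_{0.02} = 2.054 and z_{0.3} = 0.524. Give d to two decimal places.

For a single sample (or paired design) of n = 94: d_min = (z_{α} + z_β)/√n.
z-sum = 2.054 + 0.524 = 2.578.
d_min = 2.578 / √94 = 2.578 / 9.695 = 0.266.

d_min ≈ 0.27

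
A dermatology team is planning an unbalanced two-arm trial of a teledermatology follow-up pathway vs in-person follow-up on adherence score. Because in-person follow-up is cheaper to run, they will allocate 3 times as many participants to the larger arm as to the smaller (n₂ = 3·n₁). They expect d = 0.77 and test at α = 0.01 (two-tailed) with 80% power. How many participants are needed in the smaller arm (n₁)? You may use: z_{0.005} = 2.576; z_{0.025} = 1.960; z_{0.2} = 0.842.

With allocation ratio k = n₂/n₁ = 3, Var(x̄₁−x̄₂) = σ²(1/n₁ + 1/(k·n₁)) = σ²·(k+1)/(k·n₁).
So n₁ = (1 + 1/k)·((z_{α/2} + z_β)/d)² = 1.333 × (3.418/0.77)².
n₁ = 1.333 × 19.70 = 26.3.
Round up: n₁ = 27, giving n₂ = 3 × 27 = 81.

n₁ = 27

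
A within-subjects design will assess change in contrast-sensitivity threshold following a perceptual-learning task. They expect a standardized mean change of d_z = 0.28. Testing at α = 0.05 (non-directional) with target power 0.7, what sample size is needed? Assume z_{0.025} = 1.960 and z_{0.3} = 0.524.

For a paired (one-sample on differences) test: n = ((z_{α/2} + z_β) / d)².
z_{α/2} + z_β = 1.960 + 0.524 = 2.484.
n = (2.484 / 0.28)² = 8.871² = 78.70.
Round up.

n = 79 pairs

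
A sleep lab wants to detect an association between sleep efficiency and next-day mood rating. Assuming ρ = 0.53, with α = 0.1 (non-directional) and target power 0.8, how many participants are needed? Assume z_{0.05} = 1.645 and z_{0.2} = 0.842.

Fisher's z: C = ½·ln((1+r)/(1−r)) = ½·ln(3.2553) = 0.5901.
n = ((z_{α/2} + z_β)/C)² + 3.
(1.645 + 0.842) / 0.5901 = 2.487 / 0.5901 = 4.215.
n = 4.215² + 3 = 17.76 + 3 = 20.8.
Round up.

n = 21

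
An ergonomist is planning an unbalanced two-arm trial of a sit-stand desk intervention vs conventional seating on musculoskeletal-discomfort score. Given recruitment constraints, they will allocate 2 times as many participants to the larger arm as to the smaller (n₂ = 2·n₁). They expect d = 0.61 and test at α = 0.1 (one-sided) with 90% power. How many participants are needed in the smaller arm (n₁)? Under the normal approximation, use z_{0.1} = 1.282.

n₁ = 27

With allocation ratio k = n₂/n₁ = 2, Var(x̄₁−x̄₂) = σ²(1/n₁ + 1/(k·n₁)) = σ²·(k+1)/(k·n₁).
So n₁ = (1 + 1/k)·((z_{α} + z_β)/d)² = 1.500 × (2.564/0.61)².
n₁ = 1.500 × 17.67 = 26.5.
Round up: n₁ = 27, giving n₂ = 2 × 27 = 54.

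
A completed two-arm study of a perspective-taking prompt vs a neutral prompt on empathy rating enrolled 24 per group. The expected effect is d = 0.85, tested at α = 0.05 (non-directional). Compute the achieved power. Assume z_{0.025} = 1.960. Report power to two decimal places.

For two equal groups, power = Φ(d·√(n/2) − z_{α/2}).
d·√(n/2) = 0.85 × √(24/2) = 0.85 × 3.464 = 2.944.
z_β = 2.944 − 1.960 = 0.984.
Power = Φ(0.984) = 0.838.

power ≈ 0.84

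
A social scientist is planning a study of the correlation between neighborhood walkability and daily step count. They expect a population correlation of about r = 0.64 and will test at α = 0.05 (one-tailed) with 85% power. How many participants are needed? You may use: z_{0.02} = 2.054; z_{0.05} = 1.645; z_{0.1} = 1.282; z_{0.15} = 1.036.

n = 16

Fisher's z: C = ½·ln((1+r)/(1−r)) = ½·ln(4.5556) = 0.7582.
n = ((z_{α} + z_β)/C)² + 3.
(1.645 + 1.036) / 0.7582 = 2.681 / 0.7582 = 3.536.
n = 3.536² + 3 = 12.50 + 3 = 15.5.
Round up.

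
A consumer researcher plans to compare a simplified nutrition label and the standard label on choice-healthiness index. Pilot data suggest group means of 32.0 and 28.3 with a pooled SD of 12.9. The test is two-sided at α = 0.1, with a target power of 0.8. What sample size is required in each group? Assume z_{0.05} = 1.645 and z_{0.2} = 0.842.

n = 151 per group

Cohen's d = |M₁ − M₂| / SD_pooled = |32.0 − 28.3| / 12.9 = 3.7 / 12.9 = 0.287.
For two independent groups with equal n: n = 2·((z_{α/2} + z_β) / d)².
z_{α/2} + z_β = 1.645 + 0.842 = 2.487.
n = 2 × (2.487 / 0.287)² = 2 × 8.666² = 2 × 75.09 = 150.2.
Round up to the next whole participant.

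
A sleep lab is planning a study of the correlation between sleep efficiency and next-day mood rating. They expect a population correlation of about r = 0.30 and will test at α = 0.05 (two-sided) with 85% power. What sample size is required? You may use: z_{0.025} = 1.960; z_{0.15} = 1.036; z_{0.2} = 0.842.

n = 97

Fisher's z: C = ½·ln((1+r)/(1−r)) = ½·ln(1.8571) = 0.3095.
n = ((z_{α/2} + z_β)/C)² + 3.
(1.960 + 1.036) / 0.3095 = 2.996 / 0.3095 = 9.680.
n = 9.680² + 3 = 93.70 + 3 = 96.7.
Round up.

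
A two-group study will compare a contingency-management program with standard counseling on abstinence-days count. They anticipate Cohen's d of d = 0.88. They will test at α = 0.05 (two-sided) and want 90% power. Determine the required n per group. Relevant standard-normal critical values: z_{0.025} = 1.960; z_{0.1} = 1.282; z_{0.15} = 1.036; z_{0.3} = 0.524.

n = 28 per group

For two independent groups with equal n: n = 2·((z_{α/2} + z_β) / d)².
z_{α/2} + z_β = 1.960 + 1.282 = 3.242.
n = 2 × (3.242 / 0.88)² = 2 × 3.684² = 2 × 13.57 = 27.1.
Round up to the next whole participant.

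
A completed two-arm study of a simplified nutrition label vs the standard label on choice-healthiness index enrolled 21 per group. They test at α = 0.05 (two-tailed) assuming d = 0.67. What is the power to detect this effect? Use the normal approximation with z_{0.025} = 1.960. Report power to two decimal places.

power ≈ 0.58

For two equal groups, power = Φ(d·√(n/2) − z_{α/2}).
d·√(n/2) = 0.67 × √(21/2) = 0.67 × 3.240 = 2.171.
z_β = 2.171 − 1.960 = 0.211.
Power = Φ(0.211) = 0.584.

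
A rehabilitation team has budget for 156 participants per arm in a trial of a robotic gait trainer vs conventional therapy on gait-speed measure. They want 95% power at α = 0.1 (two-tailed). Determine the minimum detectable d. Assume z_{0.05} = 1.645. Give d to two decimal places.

d_min ≈ 0.37

For two independent groups of n = 156 each: d_min = (z_{α/2} + z_β)·√(2/n).
z-sum = 1.645 + 1.645 = 3.290.
d_min = 3.290 × √(2/156) = 3.290 × 0.1132 = 0.373.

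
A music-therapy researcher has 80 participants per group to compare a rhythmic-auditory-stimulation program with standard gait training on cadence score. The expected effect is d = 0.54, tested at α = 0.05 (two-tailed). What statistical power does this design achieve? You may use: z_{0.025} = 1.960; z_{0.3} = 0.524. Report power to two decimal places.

power ≈ 0.93

For two equal groups, power = Φ(d·√(n/2) − z_{α/2}).
d·√(n/2) = 0.54 × √(80/2) = 0.54 × 6.325 = 3.415.
z_β = 3.415 − 1.960 = 1.455.
Power = Φ(1.455) = 0.927.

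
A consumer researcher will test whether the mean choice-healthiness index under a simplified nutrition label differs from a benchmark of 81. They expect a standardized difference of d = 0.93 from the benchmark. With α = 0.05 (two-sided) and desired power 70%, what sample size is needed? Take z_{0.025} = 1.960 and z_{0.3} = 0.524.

n = 8

For a one-sample test: n = ((z_{α/2} + z_β) / d)².
z_{α/2} + z_β = 1.960 + 0.524 = 2.484.
n = (2.484 / 0.93)² = 2.671² = 7.13.
Round up.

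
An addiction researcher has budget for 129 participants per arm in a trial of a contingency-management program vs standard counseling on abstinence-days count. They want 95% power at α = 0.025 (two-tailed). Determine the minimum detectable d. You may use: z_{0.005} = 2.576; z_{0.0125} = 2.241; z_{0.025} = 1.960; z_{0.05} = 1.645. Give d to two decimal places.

For two independent groups of n = 129 each: d_min = (z_{α/2} + z_β)·√(2/n).
z-sum = 2.241 + 1.645 = 3.886.
d_min = 3.886 × √(2/129) = 3.886 × 0.1245 = 0.484.

d_min ≈ 0.48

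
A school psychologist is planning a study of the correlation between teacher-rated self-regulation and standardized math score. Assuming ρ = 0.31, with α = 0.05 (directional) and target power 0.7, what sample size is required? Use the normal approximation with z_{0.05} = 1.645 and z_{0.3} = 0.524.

n = 49

Fisher's z: C = ½·ln((1+r)/(1−r)) = ½·ln(1.8986) = 0.3205.
n = ((z_{α} + z_β)/C)² + 3.
(1.645 + 0.524) / 0.3205 = 2.169 / 0.3205 = 6.768.
n = 6.768² + 3 = 45.80 + 3 = 48.8.
Round up.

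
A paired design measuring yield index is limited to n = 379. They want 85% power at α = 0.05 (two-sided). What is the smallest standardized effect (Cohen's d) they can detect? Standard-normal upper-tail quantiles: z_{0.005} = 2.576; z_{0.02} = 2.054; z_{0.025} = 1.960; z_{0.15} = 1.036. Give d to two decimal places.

For a single sample (or paired design) of n = 379: d_min = (z_{α/2} + z_β)/√n.
z-sum = 1.960 + 1.036 = 2.996.
d_min = 2.996 / √379 = 2.996 / 19.468 = 0.154.

d_min ≈ 0.15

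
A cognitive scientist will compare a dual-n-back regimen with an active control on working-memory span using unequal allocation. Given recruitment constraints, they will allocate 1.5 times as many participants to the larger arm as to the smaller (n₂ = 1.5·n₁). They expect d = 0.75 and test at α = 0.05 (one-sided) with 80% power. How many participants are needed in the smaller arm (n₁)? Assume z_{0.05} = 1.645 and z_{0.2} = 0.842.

n₁ = 19

With allocation ratio k = n₂/n₁ = 1.5, Var(x̄₁−x̄₂) = σ²(1/n₁ + 1/(k·n₁)) = σ²·(k+1)/(k·n₁).
So n₁ = (1 + 1/k)·((z_{α} + z_β)/d)² = 1.667 × (2.487/0.75)².
n₁ = 1.667 × 11.00 = 18.3.
Round up: n₁ = 19, giving n₂ = ⌈1.5 × 19⌉ = ⌈28.5⌉ = 29.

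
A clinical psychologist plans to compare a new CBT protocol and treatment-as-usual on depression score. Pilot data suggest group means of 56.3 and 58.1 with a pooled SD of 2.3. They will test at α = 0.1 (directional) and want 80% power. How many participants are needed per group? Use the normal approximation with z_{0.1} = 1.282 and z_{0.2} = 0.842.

n = 15 per group

Cohen's d = |M₁ − M₂| / SD_pooled = |56.3 − 58.1| / 2.3 = 1.8 / 2.3 = 0.783.
For two independent groups with equal n: n = 2·((z_{α} + z_β) / d)².
z_{α} + z_β = 1.282 + 0.842 = 2.124.
n = 2 × (2.124 / 0.783)² = 2 × 2.713² = 2 × 7.36 = 14.7.
Round up to the next whole participant.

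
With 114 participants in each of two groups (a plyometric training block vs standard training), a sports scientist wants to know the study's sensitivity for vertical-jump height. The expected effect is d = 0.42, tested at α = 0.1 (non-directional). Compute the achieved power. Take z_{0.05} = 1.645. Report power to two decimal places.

For two equal groups, power = Φ(d·√(n/2) − z_{α/2}).
d·√(n/2) = 0.42 × √(114/2) = 0.42 × 7.550 = 3.171.
z_β = 3.171 − 1.645 = 1.526.
Power = Φ(1.526) = 0.936.

power ≈ 0.94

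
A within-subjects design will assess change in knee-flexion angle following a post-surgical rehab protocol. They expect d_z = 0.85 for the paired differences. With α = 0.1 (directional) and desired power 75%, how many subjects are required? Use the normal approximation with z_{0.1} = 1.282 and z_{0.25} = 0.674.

For a paired (one-sample on differences) test: n = ((z_{α} + z_β) / d)².
z_{α} + z_β = 1.282 + 0.674 = 1.956.
n = (1.956 / 0.85)² = 2.301² = 5.30.
Round up.

n = 6 pairs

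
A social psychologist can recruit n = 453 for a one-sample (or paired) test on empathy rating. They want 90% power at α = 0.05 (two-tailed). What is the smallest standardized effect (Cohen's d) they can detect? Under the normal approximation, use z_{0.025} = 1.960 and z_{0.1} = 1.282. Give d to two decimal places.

For a single sample (or paired design) of n = 453: d_min = (z_{α/2} + z_β)/√n.
z-sum = 1.960 + 1.282 = 3.242.
d_min = 3.242 / √453 = 3.242 / 21.284 = 0.152.

d_min ≈ 0.15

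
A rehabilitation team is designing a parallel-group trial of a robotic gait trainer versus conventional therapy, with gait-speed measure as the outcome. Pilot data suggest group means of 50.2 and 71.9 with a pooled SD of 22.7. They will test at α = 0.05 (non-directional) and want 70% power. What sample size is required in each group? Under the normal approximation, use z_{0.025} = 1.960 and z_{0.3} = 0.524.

Cohen's d = |M₁ − M₂| / SD_pooled = |50.2 − 71.9| / 22.7 = 21.7 / 22.7 = 0.956.
For two independent groups with equal n: n = 2·((z_{α/2} + z_β) / d)².
z_{α/2} + z_β = 1.960 + 0.524 = 2.484.
n = 2 × (2.484 / 0.956)² = 2 × 2.598² = 2 × 6.75 = 13.5.
Round up to the next whole participant.

n = 14 per group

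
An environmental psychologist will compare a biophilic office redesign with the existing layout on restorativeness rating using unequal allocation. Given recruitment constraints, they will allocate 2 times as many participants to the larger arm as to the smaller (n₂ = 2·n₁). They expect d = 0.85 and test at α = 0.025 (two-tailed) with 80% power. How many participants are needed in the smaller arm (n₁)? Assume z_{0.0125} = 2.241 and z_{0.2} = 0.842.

With allocation ratio k = n₂/n₁ = 2, Var(x̄₁−x̄₂) = σ²(1/n₁ + 1/(k·n₁)) = σ²·(k+1)/(k·n₁).
So n₁ = (1 + 1/k)·((z_{α/2} + z_β)/d)² = 1.500 × (3.083/0.85)².
n₁ = 1.500 × 13.16 = 19.7.
Round up: n₁ = 20, giving n₂ = 2 × 20 = 40.

n₁ = 20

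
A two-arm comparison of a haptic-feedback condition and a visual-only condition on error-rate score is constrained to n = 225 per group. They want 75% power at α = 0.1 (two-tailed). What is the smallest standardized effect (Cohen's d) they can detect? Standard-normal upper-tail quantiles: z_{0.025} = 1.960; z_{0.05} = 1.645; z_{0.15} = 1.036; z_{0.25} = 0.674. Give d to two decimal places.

For two independent groups of n = 225 each: d_min = (z_{α/2} + z_β)·√(2/n).
z-sum = 1.645 + 0.674 = 2.319.
d_min = 2.319 × √(2/225) = 2.319 × 0.0943 = 0.219.

d_min ≈ 0.22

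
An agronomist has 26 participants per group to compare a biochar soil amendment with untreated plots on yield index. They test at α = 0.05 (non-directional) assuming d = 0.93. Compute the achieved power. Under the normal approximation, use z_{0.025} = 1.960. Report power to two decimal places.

For two equal groups, power = Φ(d·√(n/2) − z_{α/2}).
d·√(n/2) = 0.93 × √(26/2) = 0.93 × 3.606 = 3.353.
z_β = 3.353 − 1.960 = 1.393.
Power = Φ(1.393) = 0.918.

power ≈ 0.92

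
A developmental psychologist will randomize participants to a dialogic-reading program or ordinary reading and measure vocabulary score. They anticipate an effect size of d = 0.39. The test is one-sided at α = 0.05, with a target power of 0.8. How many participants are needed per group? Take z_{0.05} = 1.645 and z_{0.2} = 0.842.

n = 82 per group

For two independent groups with equal n: n = 2·((z_{α} + z_β) / d)².
z_{α} + z_β = 1.645 + 0.842 = 2.487.
n = 2 × (2.487 / 0.39)² = 2 × 6.377² = 2 × 40.67 = 81.3.
Round up to the next whole participant.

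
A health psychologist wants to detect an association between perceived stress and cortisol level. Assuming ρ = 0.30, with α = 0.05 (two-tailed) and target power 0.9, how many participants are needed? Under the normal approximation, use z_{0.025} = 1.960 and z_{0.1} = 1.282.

Fisher's z: C = ½·ln((1+r)/(1−r)) = ½·ln(1.8571) = 0.3095.
n = ((z_{α/2} + z_β)/C)² + 3.
(1.960 + 1.282) / 0.3095 = 3.242 / 0.3095 = 10.475.
n = 10.475² + 3 = 109.72 + 3 = 112.7.
Round up.

n = 113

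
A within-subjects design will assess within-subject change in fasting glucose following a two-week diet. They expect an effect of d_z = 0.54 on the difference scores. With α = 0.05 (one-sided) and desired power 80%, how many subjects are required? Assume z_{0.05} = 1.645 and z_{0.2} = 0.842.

n = 22 pairs

For a paired (one-sample on differences) test: n = ((z_{α} + z_β) / d)².
z_{α} + z_β = 1.645 + 0.842 = 2.487.
n = (2.487 / 0.54)² = 4.606² = 21.21.
Round up.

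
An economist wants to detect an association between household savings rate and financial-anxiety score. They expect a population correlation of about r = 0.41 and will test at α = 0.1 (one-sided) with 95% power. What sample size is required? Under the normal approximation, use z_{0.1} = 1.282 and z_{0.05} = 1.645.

Fisher's z: C = ½·ln((1+r)/(1−r)) = ½·ln(2.3898) = 0.4356.
n = ((z_{α} + z_β)/C)² + 3.
(1.282 + 1.645) / 0.4356 = 2.927 / 0.4356 = 6.719.
n = 6.719² + 3 = 45.15 + 3 = 48.2.
Round up.

n = 49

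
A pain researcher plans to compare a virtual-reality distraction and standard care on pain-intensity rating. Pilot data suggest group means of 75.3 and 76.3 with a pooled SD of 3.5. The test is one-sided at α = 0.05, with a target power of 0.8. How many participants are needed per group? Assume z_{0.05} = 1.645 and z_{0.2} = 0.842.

n = 152 per group

Cohen's d = |M₁ − M₂| / SD_pooled = |75.3 − 76.3| / 3.5 = 1.0 / 3.5 = 0.286.
For two independent groups with equal n: n = 2·((z_{α} + z_β) / d)².
z_{α} + z_β = 1.645 + 0.842 = 2.487.
n = 2 × (2.487 / 0.286)² = 2 × 8.696² = 2 × 75.62 = 151.2.
Round up to the next whole participant.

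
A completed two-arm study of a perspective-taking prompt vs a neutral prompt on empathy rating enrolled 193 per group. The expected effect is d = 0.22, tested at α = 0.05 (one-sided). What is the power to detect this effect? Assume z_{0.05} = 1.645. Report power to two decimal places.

For two equal groups, power = Φ(d·√(n/2) − z_{α}).
d·√(n/2) = 0.22 × √(193/2) = 0.22 × 9.823 = 2.161.
z_β = 2.161 − 1.645 = 0.516.
Power = Φ(0.516) = 0.697.

power ≈ 0.70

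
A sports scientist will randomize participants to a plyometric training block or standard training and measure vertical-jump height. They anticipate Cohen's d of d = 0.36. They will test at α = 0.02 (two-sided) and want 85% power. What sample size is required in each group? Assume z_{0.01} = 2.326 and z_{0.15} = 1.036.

For two independent groups with equal n: n = 2·((z_{α/2} + z_β) / d)².
z_{α/2} + z_β = 2.326 + 1.036 = 3.362.
n = 2 × (3.362 / 0.36)² = 2 × 9.339² = 2 × 87.21 = 174.4.
Round up to the next whole participant.

n = 175 per group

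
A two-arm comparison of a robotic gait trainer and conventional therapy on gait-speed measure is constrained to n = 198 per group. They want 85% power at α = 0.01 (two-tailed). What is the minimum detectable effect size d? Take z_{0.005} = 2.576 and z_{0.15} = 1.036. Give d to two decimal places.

d_min ≈ 0.36

For two independent groups of n = 198 each: d_min = (z_{α/2} + z_β)·√(2/n).
z-sum = 2.576 + 1.036 = 3.612.
d_min = 3.612 × √(2/198) = 3.612 × 0.1005 = 0.363.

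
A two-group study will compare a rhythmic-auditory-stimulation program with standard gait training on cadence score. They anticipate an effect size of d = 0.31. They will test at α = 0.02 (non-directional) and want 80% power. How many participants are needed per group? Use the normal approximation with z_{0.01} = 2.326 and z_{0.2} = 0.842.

For two independent groups with equal n: n = 2·((z_{α/2} + z_β) / d)².
z_{α/2} + z_β = 2.326 + 0.842 = 3.168.
n = 2 × (3.168 / 0.31)² = 2 × 10.219² = 2 × 104.44 = 208.9.
Round up to the next whole participant.

n = 209 per group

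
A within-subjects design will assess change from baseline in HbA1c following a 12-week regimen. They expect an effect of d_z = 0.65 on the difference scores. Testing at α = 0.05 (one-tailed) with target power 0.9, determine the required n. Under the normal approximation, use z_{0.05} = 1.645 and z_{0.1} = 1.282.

For a paired (one-sample on differences) test: n = ((z_{α} + z_β) / d)².
z_{α} + z_β = 1.645 + 1.282 = 2.927.
n = (2.927 / 0.65)² = 4.503² = 20.28.
Round up.

n = 21 pairs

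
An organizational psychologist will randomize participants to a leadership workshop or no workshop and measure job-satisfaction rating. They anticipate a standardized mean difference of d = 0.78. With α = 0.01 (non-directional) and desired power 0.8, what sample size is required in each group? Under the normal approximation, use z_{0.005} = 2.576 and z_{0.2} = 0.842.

n = 39 per group

For two independent groups with equal n: n = 2·((z_{α/2} + z_β) / d)².
z_{α/2} + z_β = 2.576 + 0.842 = 3.418.
n = 2 × (3.418 / 0.78)² = 2 × 4.382² = 2 × 19.20 = 38.4.
Round up to the next whole participant.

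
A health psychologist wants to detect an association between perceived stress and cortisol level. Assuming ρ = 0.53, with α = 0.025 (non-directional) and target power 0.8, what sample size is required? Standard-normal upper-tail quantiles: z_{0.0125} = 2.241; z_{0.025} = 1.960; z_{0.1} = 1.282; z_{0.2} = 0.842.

Fisher's z: C = ½·ln((1+r)/(1−r)) = ½·ln(3.2553) = 0.5901.
n = ((z_{α/2} + z_β)/C)² + 3.
(2.241 + 0.842) / 0.5901 = 3.083 / 0.5901 = 5.225.
n = 5.225² + 3 = 27.30 + 3 = 30.3.
Round up.

n = 31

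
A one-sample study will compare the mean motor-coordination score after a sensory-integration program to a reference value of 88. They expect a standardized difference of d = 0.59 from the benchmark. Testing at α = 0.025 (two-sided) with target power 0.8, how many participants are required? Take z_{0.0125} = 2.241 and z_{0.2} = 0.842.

n = 28

For a one-sample test: n = ((z_{α/2} + z_β) / d)².
z_{α/2} + z_β = 2.241 + 0.842 = 3.083.
n = (3.083 / 0.59)² = 5.225² = 27.31.
Round up.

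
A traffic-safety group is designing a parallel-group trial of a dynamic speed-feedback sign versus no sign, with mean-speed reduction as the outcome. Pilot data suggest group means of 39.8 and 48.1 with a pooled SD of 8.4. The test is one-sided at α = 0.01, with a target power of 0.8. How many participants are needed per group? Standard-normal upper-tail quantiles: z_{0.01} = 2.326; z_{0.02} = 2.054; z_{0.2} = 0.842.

Cohen's d = |M₁ − M₂| / SD_pooled = |39.8 − 48.1| / 8.4 = 8.3 / 8.4 = 0.988.
For two independent groups with equal n: n = 2·((z_{α} + z_β) / d)².
z_{α} + z_β = 2.326 + 0.842 = 3.168.
n = 2 × (3.168 / 0.988)² = 2 × 3.206² = 2 × 10.28 = 20.6.
Round up to the next whole participant.

n = 21 per group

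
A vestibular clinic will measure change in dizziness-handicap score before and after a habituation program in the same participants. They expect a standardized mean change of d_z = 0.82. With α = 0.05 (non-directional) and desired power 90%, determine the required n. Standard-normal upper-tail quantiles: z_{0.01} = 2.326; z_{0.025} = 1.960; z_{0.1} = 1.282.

For a paired (one-sample on differences) test: n = ((z_{α/2} + z_β) / d)².
z_{α/2} + z_β = 1.960 + 1.282 = 3.242.
n = (3.242 / 0.82)² = 3.954² = 15.63.
Round up.

n = 16 pairs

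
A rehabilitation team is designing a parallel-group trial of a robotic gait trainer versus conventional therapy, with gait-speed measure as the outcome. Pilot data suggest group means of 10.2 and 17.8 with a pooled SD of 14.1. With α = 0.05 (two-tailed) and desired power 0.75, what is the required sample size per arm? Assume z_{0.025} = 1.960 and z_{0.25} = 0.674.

n = 48 per group

Cohen's d = |M₁ − M₂| / SD_pooled = |10.2 − 17.8| / 14.1 = 7.6 / 14.1 = 0.539.
For two independent groups with equal n: n = 2·((z_{α/2} + z_β) / d)².
z_{α/2} + z_β = 1.960 + 0.674 = 2.634.
n = 2 × (2.634 / 0.539)² = 2 × 4.887² = 2 × 23.88 = 47.8.
Round up to the next whole participant.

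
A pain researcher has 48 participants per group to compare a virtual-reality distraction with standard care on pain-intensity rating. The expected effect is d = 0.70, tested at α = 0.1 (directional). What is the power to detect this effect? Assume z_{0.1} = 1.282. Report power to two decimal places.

For two equal groups, power = Φ(d·√(n/2) − z_{α}).
d·√(n/2) = 0.70 × √(48/2) = 0.70 × 4.899 = 3.429.
z_β = 3.429 − 1.282 = 2.147.
Power = Φ(2.147) = 0.984.

power ≈ 0.98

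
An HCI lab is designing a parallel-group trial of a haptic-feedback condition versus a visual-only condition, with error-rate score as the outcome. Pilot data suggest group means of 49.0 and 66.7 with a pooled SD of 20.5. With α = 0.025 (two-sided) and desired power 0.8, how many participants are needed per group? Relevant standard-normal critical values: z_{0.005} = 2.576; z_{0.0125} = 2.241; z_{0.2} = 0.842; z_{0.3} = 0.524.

n = 26 per group

Cohen's d = |M₁ − M₂| / SD_pooled = |49.0 − 66.7| / 20.5 = 17.7 / 20.5 = 0.863.
For two independent groups with equal n: n = 2·((z_{α/2} + z_β) / d)².
z_{α/2} + z_β = 2.241 + 0.842 = 3.083.
n = 2 × (3.083 / 0.863)² = 2 × 3.572² = 2 × 12.76 = 25.5.
Round up to the next whole participant.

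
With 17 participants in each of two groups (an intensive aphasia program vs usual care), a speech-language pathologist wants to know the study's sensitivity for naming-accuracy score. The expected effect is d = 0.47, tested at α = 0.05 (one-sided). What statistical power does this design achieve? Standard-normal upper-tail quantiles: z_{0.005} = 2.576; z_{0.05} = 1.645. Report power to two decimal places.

For two equal groups, power = Φ(d·√(n/2) − z_{α}).
d·√(n/2) = 0.47 × √(17/2) = 0.47 × 2.915 = 1.370.
z_β = 1.370 − 1.645 = -0.275.
Power = Φ(-0.275) = 0.392.

power ≈ 0.39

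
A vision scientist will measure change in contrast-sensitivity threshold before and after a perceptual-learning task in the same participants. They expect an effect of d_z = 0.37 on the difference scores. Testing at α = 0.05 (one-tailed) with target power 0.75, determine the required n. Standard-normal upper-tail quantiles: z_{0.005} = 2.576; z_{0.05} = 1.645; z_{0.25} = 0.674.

For a paired (one-sample on differences) test: n = ((z_{α} + z_β) / d)².
z_{α} + z_β = 1.645 + 0.674 = 2.319.
n = (2.319 / 0.37)² = 6.268² = 39.28.
Round up.

n = 40 pairs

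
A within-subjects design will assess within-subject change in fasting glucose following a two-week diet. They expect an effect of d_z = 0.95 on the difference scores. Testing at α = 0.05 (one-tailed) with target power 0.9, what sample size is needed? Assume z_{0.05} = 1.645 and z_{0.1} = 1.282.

For a paired (one-sample on differences) test: n = ((z_{α} + z_β) / d)².
z_{α} + z_β = 1.645 + 1.282 = 2.927.
n = (2.927 / 0.95)² = 3.081² = 9.49.
Round up.

n = 10 pairs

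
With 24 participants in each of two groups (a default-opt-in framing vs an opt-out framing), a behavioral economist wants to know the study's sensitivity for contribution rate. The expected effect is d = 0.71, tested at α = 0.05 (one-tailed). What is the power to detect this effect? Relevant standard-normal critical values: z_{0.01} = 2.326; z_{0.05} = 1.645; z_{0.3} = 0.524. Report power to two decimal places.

For two equal groups, power = Φ(d·√(n/2) − z_{α}).
d·√(n/2) = 0.71 × √(24/2) = 0.71 × 3.464 = 2.460.
z_β = 2.460 − 1.645 = 0.815.
Power = Φ(0.815) = 0.792.

power ≈ 0.79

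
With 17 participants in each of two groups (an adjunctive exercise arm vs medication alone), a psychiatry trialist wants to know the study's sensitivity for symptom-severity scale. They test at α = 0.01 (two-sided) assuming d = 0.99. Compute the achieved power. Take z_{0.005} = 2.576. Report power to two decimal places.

For two equal groups, power = Φ(d·√(n/2) − z_{α/2}).
d·√(n/2) = 0.99 × √(17/2) = 0.99 × 2.915 = 2.886.
z_β = 2.886 − 2.576 = 0.310.
Power = Φ(0.310) = 0.622.

power ≈ 0.62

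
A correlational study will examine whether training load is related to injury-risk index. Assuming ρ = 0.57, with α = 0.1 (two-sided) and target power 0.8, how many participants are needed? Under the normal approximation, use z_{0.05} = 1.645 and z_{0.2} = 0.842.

Fisher's z: C = ½·ln((1+r)/(1−r)) = ½·ln(3.6512) = 0.6475.
n = ((z_{α/2} + z_β)/C)² + 3.
(1.645 + 0.842) / 0.6475 = 2.487 / 0.6475 = 3.841.
n = 3.841² + 3 = 14.75 + 3 = 17.8.
Round up.

n = 18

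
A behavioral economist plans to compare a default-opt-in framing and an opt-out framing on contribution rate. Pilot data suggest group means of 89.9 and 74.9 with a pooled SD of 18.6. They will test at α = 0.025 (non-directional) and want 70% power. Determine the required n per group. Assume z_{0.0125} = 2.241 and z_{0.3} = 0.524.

Cohen's d = |M₁ − M₂| / SD_pooled = |89.9 − 74.9| / 18.6 = 15.0 / 18.6 = 0.806.
For two independent groups with equal n: n = 2·((z_{α/2} + z_β) / d)².
z_{α/2} + z_β = 2.241 + 0.524 = 2.765.
n = 2 × (2.765 / 0.806)² = 2 × 3.431² = 2 × 11.77 = 23.5.
Round up to the next whole participant.

n = 24 per group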